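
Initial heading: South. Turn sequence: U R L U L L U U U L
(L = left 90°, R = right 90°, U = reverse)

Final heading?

Answer: Final heading: East

Derivation:
Start: South
  U (U-turn (180°)) -> North
  R (right (90° clockwise)) -> East
  L (left (90° counter-clockwise)) -> North
  U (U-turn (180°)) -> South
  L (left (90° counter-clockwise)) -> East
  L (left (90° counter-clockwise)) -> North
  U (U-turn (180°)) -> South
  U (U-turn (180°)) -> North
  U (U-turn (180°)) -> South
  L (left (90° counter-clockwise)) -> East
Final: East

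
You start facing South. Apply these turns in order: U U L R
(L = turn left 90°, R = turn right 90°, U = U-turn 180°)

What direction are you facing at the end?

Start: South
  U (U-turn (180°)) -> North
  U (U-turn (180°)) -> South
  L (left (90° counter-clockwise)) -> East
  R (right (90° clockwise)) -> South
Final: South

Answer: Final heading: South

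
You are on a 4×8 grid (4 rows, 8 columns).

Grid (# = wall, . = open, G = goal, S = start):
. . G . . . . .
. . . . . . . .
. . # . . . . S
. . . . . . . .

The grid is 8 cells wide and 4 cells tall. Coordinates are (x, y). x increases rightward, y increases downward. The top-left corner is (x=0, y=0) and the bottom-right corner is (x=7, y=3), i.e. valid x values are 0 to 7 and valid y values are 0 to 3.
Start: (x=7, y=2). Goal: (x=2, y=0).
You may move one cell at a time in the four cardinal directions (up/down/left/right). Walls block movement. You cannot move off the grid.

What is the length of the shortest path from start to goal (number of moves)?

Answer: Shortest path length: 7

Derivation:
BFS from (x=7, y=2) until reaching (x=2, y=0):
  Distance 0: (x=7, y=2)
  Distance 1: (x=7, y=1), (x=6, y=2), (x=7, y=3)
  Distance 2: (x=7, y=0), (x=6, y=1), (x=5, y=2), (x=6, y=3)
  Distance 3: (x=6, y=0), (x=5, y=1), (x=4, y=2), (x=5, y=3)
  Distance 4: (x=5, y=0), (x=4, y=1), (x=3, y=2), (x=4, y=3)
  Distance 5: (x=4, y=0), (x=3, y=1), (x=3, y=3)
  Distance 6: (x=3, y=0), (x=2, y=1), (x=2, y=3)
  Distance 7: (x=2, y=0), (x=1, y=1), (x=1, y=3)  <- goal reached here
One shortest path (7 moves): (x=7, y=2) -> (x=6, y=2) -> (x=5, y=2) -> (x=4, y=2) -> (x=3, y=2) -> (x=3, y=1) -> (x=2, y=1) -> (x=2, y=0)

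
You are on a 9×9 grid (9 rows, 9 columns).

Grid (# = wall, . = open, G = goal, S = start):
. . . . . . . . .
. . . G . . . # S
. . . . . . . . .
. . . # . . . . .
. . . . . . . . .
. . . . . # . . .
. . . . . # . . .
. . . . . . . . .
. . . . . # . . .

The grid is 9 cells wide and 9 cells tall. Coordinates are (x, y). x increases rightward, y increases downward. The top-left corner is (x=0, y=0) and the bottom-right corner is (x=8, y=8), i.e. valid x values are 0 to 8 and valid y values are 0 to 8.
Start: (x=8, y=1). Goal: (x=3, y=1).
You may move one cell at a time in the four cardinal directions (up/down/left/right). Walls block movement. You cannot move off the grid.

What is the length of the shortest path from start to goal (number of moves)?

BFS from (x=8, y=1) until reaching (x=3, y=1):
  Distance 0: (x=8, y=1)
  Distance 1: (x=8, y=0), (x=8, y=2)
  Distance 2: (x=7, y=0), (x=7, y=2), (x=8, y=3)
  Distance 3: (x=6, y=0), (x=6, y=2), (x=7, y=3), (x=8, y=4)
  Distance 4: (x=5, y=0), (x=6, y=1), (x=5, y=2), (x=6, y=3), (x=7, y=4), (x=8, y=5)
  Distance 5: (x=4, y=0), (x=5, y=1), (x=4, y=2), (x=5, y=3), (x=6, y=4), (x=7, y=5), (x=8, y=6)
  Distance 6: (x=3, y=0), (x=4, y=1), (x=3, y=2), (x=4, y=3), (x=5, y=4), (x=6, y=5), (x=7, y=6), (x=8, y=7)
  Distance 7: (x=2, y=0), (x=3, y=1), (x=2, y=2), (x=4, y=4), (x=6, y=6), (x=7, y=7), (x=8, y=8)  <- goal reached here
One shortest path (7 moves): (x=8, y=1) -> (x=8, y=0) -> (x=7, y=0) -> (x=6, y=0) -> (x=5, y=0) -> (x=4, y=0) -> (x=3, y=0) -> (x=3, y=1)

Answer: Shortest path length: 7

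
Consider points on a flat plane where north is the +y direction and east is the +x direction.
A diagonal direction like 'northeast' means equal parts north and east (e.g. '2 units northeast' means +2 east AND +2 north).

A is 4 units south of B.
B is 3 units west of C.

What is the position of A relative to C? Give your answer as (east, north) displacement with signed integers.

Place C at the origin (east=0, north=0).
  B is 3 units west of C: delta (east=-3, north=+0); B at (east=-3, north=0).
  A is 4 units south of B: delta (east=+0, north=-4); A at (east=-3, north=-4).
Therefore A relative to C: (east=-3, north=-4).

Answer: A is at (east=-3, north=-4) relative to C.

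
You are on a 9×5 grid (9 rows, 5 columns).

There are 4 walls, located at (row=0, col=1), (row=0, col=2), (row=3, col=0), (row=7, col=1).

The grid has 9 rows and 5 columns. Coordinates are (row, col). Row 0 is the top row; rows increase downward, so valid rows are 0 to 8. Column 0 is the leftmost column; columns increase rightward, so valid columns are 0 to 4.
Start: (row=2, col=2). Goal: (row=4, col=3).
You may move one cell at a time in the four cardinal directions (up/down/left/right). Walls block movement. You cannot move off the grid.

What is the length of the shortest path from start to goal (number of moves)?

BFS from (row=2, col=2) until reaching (row=4, col=3):
  Distance 0: (row=2, col=2)
  Distance 1: (row=1, col=2), (row=2, col=1), (row=2, col=3), (row=3, col=2)
  Distance 2: (row=1, col=1), (row=1, col=3), (row=2, col=0), (row=2, col=4), (row=3, col=1), (row=3, col=3), (row=4, col=2)
  Distance 3: (row=0, col=3), (row=1, col=0), (row=1, col=4), (row=3, col=4), (row=4, col=1), (row=4, col=3), (row=5, col=2)  <- goal reached here
One shortest path (3 moves): (row=2, col=2) -> (row=2, col=3) -> (row=3, col=3) -> (row=4, col=3)

Answer: Shortest path length: 3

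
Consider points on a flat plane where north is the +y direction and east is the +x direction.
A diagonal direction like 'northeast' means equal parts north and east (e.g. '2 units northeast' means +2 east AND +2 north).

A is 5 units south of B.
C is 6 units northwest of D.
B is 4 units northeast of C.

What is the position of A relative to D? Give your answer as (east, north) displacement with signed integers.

Answer: A is at (east=-2, north=5) relative to D.

Derivation:
Place D at the origin (east=0, north=0).
  C is 6 units northwest of D: delta (east=-6, north=+6); C at (east=-6, north=6).
  B is 4 units northeast of C: delta (east=+4, north=+4); B at (east=-2, north=10).
  A is 5 units south of B: delta (east=+0, north=-5); A at (east=-2, north=5).
Therefore A relative to D: (east=-2, north=5).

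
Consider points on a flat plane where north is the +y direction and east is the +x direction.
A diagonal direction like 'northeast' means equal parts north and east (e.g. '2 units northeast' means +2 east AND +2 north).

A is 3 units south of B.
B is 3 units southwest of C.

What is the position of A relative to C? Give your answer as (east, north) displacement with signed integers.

Place C at the origin (east=0, north=0).
  B is 3 units southwest of C: delta (east=-3, north=-3); B at (east=-3, north=-3).
  A is 3 units south of B: delta (east=+0, north=-3); A at (east=-3, north=-6).
Therefore A relative to C: (east=-3, north=-6).

Answer: A is at (east=-3, north=-6) relative to C.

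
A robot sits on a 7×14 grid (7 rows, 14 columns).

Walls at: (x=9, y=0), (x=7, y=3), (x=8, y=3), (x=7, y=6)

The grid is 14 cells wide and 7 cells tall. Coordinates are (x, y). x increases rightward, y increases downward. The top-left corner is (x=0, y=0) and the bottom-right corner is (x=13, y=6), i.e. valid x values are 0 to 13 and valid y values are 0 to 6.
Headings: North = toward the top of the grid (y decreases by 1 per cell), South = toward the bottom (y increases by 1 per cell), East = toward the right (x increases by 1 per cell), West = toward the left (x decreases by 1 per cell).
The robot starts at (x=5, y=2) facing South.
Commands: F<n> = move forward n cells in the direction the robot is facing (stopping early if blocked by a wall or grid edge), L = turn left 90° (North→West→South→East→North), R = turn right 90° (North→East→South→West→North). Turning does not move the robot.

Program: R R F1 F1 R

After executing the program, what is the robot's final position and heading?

Answer: Final position: (x=5, y=0), facing East

Derivation:
Start: (x=5, y=2), facing South
  R: turn right, now facing West
  R: turn right, now facing North
  F1: move forward 1, now at (x=5, y=1)
  F1: move forward 1, now at (x=5, y=0)
  R: turn right, now facing East
Final: (x=5, y=0), facing East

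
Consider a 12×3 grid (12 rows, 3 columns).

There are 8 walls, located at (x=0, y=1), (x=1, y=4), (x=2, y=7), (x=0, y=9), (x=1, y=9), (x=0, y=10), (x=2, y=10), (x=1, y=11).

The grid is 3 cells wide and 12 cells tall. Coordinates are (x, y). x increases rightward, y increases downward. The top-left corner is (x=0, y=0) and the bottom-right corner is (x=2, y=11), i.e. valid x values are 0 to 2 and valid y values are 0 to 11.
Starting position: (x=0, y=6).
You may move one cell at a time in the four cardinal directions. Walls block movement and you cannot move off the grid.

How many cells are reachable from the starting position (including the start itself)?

Answer: Reachable cells: 25

Derivation:
BFS flood-fill from (x=0, y=6):
  Distance 0: (x=0, y=6)
  Distance 1: (x=0, y=5), (x=1, y=6), (x=0, y=7)
  Distance 2: (x=0, y=4), (x=1, y=5), (x=2, y=6), (x=1, y=7), (x=0, y=8)
  Distance 3: (x=0, y=3), (x=2, y=5), (x=1, y=8)
  Distance 4: (x=0, y=2), (x=1, y=3), (x=2, y=4), (x=2, y=8)
  Distance 5: (x=1, y=2), (x=2, y=3), (x=2, y=9)
  Distance 6: (x=1, y=1), (x=2, y=2)
  Distance 7: (x=1, y=0), (x=2, y=1)
  Distance 8: (x=0, y=0), (x=2, y=0)
Total reachable: 25 (grid has 28 open cells total)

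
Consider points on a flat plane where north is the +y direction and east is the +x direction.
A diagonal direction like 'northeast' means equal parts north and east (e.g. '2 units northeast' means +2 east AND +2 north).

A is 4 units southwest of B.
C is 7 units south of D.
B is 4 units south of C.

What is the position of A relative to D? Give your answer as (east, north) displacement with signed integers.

Answer: A is at (east=-4, north=-15) relative to D.

Derivation:
Place D at the origin (east=0, north=0).
  C is 7 units south of D: delta (east=+0, north=-7); C at (east=0, north=-7).
  B is 4 units south of C: delta (east=+0, north=-4); B at (east=0, north=-11).
  A is 4 units southwest of B: delta (east=-4, north=-4); A at (east=-4, north=-15).
Therefore A relative to D: (east=-4, north=-15).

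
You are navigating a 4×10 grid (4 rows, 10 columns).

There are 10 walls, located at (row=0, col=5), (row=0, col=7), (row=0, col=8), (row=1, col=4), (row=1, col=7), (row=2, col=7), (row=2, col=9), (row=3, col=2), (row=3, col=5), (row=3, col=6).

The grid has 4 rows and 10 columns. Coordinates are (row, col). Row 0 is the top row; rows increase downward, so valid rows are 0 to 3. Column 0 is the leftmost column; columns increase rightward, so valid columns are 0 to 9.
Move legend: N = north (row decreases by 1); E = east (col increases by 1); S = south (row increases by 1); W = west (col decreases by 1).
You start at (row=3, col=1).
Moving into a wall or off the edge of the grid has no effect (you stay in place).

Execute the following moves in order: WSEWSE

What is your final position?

Start: (row=3, col=1)
  W (west): (row=3, col=1) -> (row=3, col=0)
  S (south): blocked, stay at (row=3, col=0)
  E (east): (row=3, col=0) -> (row=3, col=1)
  W (west): (row=3, col=1) -> (row=3, col=0)
  S (south): blocked, stay at (row=3, col=0)
  E (east): (row=3, col=0) -> (row=3, col=1)
Final: (row=3, col=1)

Answer: Final position: (row=3, col=1)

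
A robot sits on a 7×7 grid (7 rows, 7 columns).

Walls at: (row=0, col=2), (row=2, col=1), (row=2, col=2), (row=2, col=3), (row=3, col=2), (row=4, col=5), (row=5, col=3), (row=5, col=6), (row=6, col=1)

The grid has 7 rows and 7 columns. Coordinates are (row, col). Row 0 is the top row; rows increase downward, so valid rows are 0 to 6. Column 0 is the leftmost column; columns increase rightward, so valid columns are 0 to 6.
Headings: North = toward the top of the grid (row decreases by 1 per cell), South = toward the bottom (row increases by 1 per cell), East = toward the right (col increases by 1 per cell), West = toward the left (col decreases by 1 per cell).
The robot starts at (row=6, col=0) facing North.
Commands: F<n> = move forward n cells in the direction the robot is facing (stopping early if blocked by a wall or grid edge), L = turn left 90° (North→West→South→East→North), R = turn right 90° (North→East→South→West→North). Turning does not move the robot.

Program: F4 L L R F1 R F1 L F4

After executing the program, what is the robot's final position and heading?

Answer: Final position: (row=1, col=0), facing West

Derivation:
Start: (row=6, col=0), facing North
  F4: move forward 4, now at (row=2, col=0)
  L: turn left, now facing West
  L: turn left, now facing South
  R: turn right, now facing West
  F1: move forward 0/1 (blocked), now at (row=2, col=0)
  R: turn right, now facing North
  F1: move forward 1, now at (row=1, col=0)
  L: turn left, now facing West
  F4: move forward 0/4 (blocked), now at (row=1, col=0)
Final: (row=1, col=0), facing West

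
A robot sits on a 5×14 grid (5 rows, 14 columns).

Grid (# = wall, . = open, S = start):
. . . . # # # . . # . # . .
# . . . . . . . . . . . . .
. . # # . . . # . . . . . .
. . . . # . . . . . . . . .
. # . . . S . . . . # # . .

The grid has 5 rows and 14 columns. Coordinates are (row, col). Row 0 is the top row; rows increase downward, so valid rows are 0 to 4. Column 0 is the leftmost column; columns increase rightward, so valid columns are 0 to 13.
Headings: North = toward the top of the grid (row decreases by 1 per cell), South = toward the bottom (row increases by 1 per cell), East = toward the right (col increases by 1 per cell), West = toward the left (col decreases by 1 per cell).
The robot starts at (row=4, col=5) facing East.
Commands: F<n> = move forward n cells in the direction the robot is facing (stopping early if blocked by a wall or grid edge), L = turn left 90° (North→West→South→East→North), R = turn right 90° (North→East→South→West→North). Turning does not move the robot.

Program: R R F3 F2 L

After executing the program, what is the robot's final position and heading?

Answer: Final position: (row=4, col=2), facing South

Derivation:
Start: (row=4, col=5), facing East
  R: turn right, now facing South
  R: turn right, now facing West
  F3: move forward 3, now at (row=4, col=2)
  F2: move forward 0/2 (blocked), now at (row=4, col=2)
  L: turn left, now facing South
Final: (row=4, col=2), facing South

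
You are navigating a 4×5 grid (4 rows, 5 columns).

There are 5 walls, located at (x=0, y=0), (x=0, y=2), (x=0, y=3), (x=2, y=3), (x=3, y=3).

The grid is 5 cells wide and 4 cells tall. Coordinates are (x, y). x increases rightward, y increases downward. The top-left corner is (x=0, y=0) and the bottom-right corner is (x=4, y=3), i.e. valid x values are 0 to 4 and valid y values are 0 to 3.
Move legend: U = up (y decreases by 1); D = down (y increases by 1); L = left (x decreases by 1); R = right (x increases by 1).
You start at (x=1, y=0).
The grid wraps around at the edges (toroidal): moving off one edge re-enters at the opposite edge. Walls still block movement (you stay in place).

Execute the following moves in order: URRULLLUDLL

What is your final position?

Answer: Final position: (x=1, y=2)

Derivation:
Start: (x=1, y=0)
  U (up): (x=1, y=0) -> (x=1, y=3)
  R (right): blocked, stay at (x=1, y=3)
  R (right): blocked, stay at (x=1, y=3)
  U (up): (x=1, y=3) -> (x=1, y=2)
  [×3]L (left): blocked, stay at (x=1, y=2)
  U (up): (x=1, y=2) -> (x=1, y=1)
  D (down): (x=1, y=1) -> (x=1, y=2)
  L (left): blocked, stay at (x=1, y=2)
  L (left): blocked, stay at (x=1, y=2)
Final: (x=1, y=2)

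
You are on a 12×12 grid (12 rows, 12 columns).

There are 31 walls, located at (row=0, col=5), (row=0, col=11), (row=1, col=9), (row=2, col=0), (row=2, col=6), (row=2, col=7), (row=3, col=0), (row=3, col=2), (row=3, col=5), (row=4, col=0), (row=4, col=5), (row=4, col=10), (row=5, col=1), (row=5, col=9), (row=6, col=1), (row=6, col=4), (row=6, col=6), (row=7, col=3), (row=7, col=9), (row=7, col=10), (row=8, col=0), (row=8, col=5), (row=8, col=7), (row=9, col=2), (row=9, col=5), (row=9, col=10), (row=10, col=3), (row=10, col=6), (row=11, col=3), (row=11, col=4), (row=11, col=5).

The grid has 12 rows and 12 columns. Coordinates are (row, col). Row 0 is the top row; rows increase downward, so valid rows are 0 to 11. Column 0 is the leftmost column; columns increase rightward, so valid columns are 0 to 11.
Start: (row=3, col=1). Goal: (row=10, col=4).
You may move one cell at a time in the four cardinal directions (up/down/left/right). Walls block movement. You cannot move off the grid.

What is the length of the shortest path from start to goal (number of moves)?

BFS from (row=3, col=1) until reaching (row=10, col=4):
  Distance 0: (row=3, col=1)
  Distance 1: (row=2, col=1), (row=4, col=1)
  Distance 2: (row=1, col=1), (row=2, col=2), (row=4, col=2)
  Distance 3: (row=0, col=1), (row=1, col=0), (row=1, col=2), (row=2, col=3), (row=4, col=3), (row=5, col=2)
  Distance 4: (row=0, col=0), (row=0, col=2), (row=1, col=3), (row=2, col=4), (row=3, col=3), (row=4, col=4), (row=5, col=3), (row=6, col=2)
  Distance 5: (row=0, col=3), (row=1, col=4), (row=2, col=5), (row=3, col=4), (row=5, col=4), (row=6, col=3), (row=7, col=2)
  Distance 6: (row=0, col=4), (row=1, col=5), (row=5, col=5), (row=7, col=1), (row=8, col=2)
  Distance 7: (row=1, col=6), (row=5, col=6), (row=6, col=5), (row=7, col=0), (row=8, col=1), (row=8, col=3)
  Distance 8: (row=0, col=6), (row=1, col=7), (row=4, col=6), (row=5, col=7), (row=6, col=0), (row=7, col=5), (row=8, col=4), (row=9, col=1), (row=9, col=3)
  Distance 9: (row=0, col=7), (row=1, col=8), (row=3, col=6), (row=4, col=7), (row=5, col=0), (row=5, col=8), (row=6, col=7), (row=7, col=4), (row=7, col=6), (row=9, col=0), (row=9, col=4), (row=10, col=1)
  Distance 10: (row=0, col=8), (row=2, col=8), (row=3, col=7), (row=4, col=8), (row=6, col=8), (row=7, col=7), (row=8, col=6), (row=10, col=0), (row=10, col=2), (row=10, col=4), (row=11, col=1)  <- goal reached here
One shortest path (10 moves): (row=3, col=1) -> (row=4, col=1) -> (row=4, col=2) -> (row=5, col=2) -> (row=6, col=2) -> (row=7, col=2) -> (row=8, col=2) -> (row=8, col=3) -> (row=8, col=4) -> (row=9, col=4) -> (row=10, col=4)

Answer: Shortest path length: 10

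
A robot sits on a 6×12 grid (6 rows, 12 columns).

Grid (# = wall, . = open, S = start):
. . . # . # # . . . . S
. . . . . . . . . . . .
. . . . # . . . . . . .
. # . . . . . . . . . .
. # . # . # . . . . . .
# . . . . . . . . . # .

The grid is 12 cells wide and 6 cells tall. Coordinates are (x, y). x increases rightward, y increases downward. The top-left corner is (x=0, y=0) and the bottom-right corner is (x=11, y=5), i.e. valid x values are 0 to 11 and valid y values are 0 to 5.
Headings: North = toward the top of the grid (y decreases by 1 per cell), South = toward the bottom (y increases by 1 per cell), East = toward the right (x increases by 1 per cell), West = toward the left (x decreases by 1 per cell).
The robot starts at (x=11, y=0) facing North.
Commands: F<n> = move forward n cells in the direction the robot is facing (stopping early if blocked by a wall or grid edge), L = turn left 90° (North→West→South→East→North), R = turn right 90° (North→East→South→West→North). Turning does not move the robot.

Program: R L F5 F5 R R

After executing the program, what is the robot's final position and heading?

Answer: Final position: (x=11, y=0), facing South

Derivation:
Start: (x=11, y=0), facing North
  R: turn right, now facing East
  L: turn left, now facing North
  F5: move forward 0/5 (blocked), now at (x=11, y=0)
  F5: move forward 0/5 (blocked), now at (x=11, y=0)
  R: turn right, now facing East
  R: turn right, now facing South
Final: (x=11, y=0), facing South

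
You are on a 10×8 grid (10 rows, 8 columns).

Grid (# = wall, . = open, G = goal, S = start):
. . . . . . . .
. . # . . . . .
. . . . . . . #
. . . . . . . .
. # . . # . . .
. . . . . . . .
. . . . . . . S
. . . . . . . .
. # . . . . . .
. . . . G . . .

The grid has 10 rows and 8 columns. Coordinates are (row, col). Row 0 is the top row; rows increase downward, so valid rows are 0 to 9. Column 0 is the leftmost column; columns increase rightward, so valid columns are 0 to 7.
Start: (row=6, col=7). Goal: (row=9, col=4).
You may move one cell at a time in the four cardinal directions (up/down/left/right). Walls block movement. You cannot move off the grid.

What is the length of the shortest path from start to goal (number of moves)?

BFS from (row=6, col=7) until reaching (row=9, col=4):
  Distance 0: (row=6, col=7)
  Distance 1: (row=5, col=7), (row=6, col=6), (row=7, col=7)
  Distance 2: (row=4, col=7), (row=5, col=6), (row=6, col=5), (row=7, col=6), (row=8, col=7)
  Distance 3: (row=3, col=7), (row=4, col=6), (row=5, col=5), (row=6, col=4), (row=7, col=5), (row=8, col=6), (row=9, col=7)
  Distance 4: (row=3, col=6), (row=4, col=5), (row=5, col=4), (row=6, col=3), (row=7, col=4), (row=8, col=5), (row=9, col=6)
  Distance 5: (row=2, col=6), (row=3, col=5), (row=5, col=3), (row=6, col=2), (row=7, col=3), (row=8, col=4), (row=9, col=5)
  Distance 6: (row=1, col=6), (row=2, col=5), (row=3, col=4), (row=4, col=3), (row=5, col=2), (row=6, col=1), (row=7, col=2), (row=8, col=3), (row=9, col=4)  <- goal reached here
One shortest path (6 moves): (row=6, col=7) -> (row=6, col=6) -> (row=6, col=5) -> (row=6, col=4) -> (row=7, col=4) -> (row=8, col=4) -> (row=9, col=4)

Answer: Shortest path length: 6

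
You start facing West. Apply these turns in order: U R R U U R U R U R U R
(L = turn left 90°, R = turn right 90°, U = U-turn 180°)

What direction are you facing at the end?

Start: West
  U (U-turn (180°)) -> East
  R (right (90° clockwise)) -> South
  R (right (90° clockwise)) -> West
  U (U-turn (180°)) -> East
  U (U-turn (180°)) -> West
  R (right (90° clockwise)) -> North
  U (U-turn (180°)) -> South
  R (right (90° clockwise)) -> West
  U (U-turn (180°)) -> East
  R (right (90° clockwise)) -> South
  U (U-turn (180°)) -> North
  R (right (90° clockwise)) -> East
Final: East

Answer: Final heading: East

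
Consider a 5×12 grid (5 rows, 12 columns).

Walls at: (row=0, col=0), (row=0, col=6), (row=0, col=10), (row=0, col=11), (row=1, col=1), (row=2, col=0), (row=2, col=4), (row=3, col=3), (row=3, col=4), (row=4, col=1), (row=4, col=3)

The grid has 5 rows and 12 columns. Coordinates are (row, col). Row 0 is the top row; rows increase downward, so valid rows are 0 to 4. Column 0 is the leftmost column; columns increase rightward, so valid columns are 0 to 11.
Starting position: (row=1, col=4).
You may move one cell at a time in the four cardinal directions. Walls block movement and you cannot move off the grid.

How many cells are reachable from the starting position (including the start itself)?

BFS flood-fill from (row=1, col=4):
  Distance 0: (row=1, col=4)
  Distance 1: (row=0, col=4), (row=1, col=3), (row=1, col=5)
  Distance 2: (row=0, col=3), (row=0, col=5), (row=1, col=2), (row=1, col=6), (row=2, col=3), (row=2, col=5)
  Distance 3: (row=0, col=2), (row=1, col=7), (row=2, col=2), (row=2, col=6), (row=3, col=5)
  Distance 4: (row=0, col=1), (row=0, col=7), (row=1, col=8), (row=2, col=1), (row=2, col=7), (row=3, col=2), (row=3, col=6), (row=4, col=5)
  Distance 5: (row=0, col=8), (row=1, col=9), (row=2, col=8), (row=3, col=1), (row=3, col=7), (row=4, col=2), (row=4, col=4), (row=4, col=6)
  Distance 6: (row=0, col=9), (row=1, col=10), (row=2, col=9), (row=3, col=0), (row=3, col=8), (row=4, col=7)
  Distance 7: (row=1, col=11), (row=2, col=10), (row=3, col=9), (row=4, col=0), (row=4, col=8)
  Distance 8: (row=2, col=11), (row=3, col=10), (row=4, col=9)
  Distance 9: (row=3, col=11), (row=4, col=10)
  Distance 10: (row=4, col=11)
Total reachable: 48 (grid has 49 open cells total)

Answer: Reachable cells: 48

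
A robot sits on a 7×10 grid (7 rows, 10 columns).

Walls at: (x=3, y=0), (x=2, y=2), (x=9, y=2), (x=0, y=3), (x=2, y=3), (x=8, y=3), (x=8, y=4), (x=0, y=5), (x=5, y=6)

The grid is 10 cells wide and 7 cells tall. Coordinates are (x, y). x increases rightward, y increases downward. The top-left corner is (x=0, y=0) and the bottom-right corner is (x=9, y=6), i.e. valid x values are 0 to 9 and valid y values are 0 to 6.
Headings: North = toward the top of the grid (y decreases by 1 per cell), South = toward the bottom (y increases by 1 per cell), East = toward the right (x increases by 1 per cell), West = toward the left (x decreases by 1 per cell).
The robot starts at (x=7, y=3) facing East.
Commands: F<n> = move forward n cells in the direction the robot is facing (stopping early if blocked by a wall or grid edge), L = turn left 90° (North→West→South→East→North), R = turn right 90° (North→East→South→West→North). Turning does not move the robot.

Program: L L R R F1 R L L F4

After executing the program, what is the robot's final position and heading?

Answer: Final position: (x=7, y=0), facing North

Derivation:
Start: (x=7, y=3), facing East
  L: turn left, now facing North
  L: turn left, now facing West
  R: turn right, now facing North
  R: turn right, now facing East
  F1: move forward 0/1 (blocked), now at (x=7, y=3)
  R: turn right, now facing South
  L: turn left, now facing East
  L: turn left, now facing North
  F4: move forward 3/4 (blocked), now at (x=7, y=0)
Final: (x=7, y=0), facing North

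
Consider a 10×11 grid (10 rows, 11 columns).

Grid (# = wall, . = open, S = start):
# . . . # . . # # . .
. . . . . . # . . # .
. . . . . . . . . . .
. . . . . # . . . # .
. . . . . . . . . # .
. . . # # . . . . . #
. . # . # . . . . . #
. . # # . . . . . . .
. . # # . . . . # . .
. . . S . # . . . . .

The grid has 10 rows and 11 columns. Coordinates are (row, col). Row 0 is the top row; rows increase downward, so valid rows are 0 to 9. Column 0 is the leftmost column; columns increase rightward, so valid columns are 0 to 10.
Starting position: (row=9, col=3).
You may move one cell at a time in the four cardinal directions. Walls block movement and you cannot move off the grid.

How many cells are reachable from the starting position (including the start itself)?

Answer: Reachable cells: 88

Derivation:
BFS flood-fill from (row=9, col=3):
  Distance 0: (row=9, col=3)
  Distance 1: (row=9, col=2), (row=9, col=4)
  Distance 2: (row=8, col=4), (row=9, col=1)
  Distance 3: (row=7, col=4), (row=8, col=1), (row=8, col=5), (row=9, col=0)
  Distance 4: (row=7, col=1), (row=7, col=5), (row=8, col=0), (row=8, col=6)
  Distance 5: (row=6, col=1), (row=6, col=5), (row=7, col=0), (row=7, col=6), (row=8, col=7), (row=9, col=6)
  Distance 6: (row=5, col=1), (row=5, col=5), (row=6, col=0), (row=6, col=6), (row=7, col=7), (row=9, col=7)
  Distance 7: (row=4, col=1), (row=4, col=5), (row=5, col=0), (row=5, col=2), (row=5, col=6), (row=6, col=7), (row=7, col=8), (row=9, col=8)
  Distance 8: (row=3, col=1), (row=4, col=0), (row=4, col=2), (row=4, col=4), (row=4, col=6), (row=5, col=7), (row=6, col=8), (row=7, col=9), (row=9, col=9)
  Distance 9: (row=2, col=1), (row=3, col=0), (row=3, col=2), (row=3, col=4), (row=3, col=6), (row=4, col=3), (row=4, col=7), (row=5, col=8), (row=6, col=9), (row=7, col=10), (row=8, col=9), (row=9, col=10)
  Distance 10: (row=1, col=1), (row=2, col=0), (row=2, col=2), (row=2, col=4), (row=2, col=6), (row=3, col=3), (row=3, col=7), (row=4, col=8), (row=5, col=9), (row=8, col=10)
  Distance 11: (row=0, col=1), (row=1, col=0), (row=1, col=2), (row=1, col=4), (row=2, col=3), (row=2, col=5), (row=2, col=7), (row=3, col=8)
  Distance 12: (row=0, col=2), (row=1, col=3), (row=1, col=5), (row=1, col=7), (row=2, col=8)
  Distance 13: (row=0, col=3), (row=0, col=5), (row=1, col=8), (row=2, col=9)
  Distance 14: (row=0, col=6), (row=2, col=10)
  Distance 15: (row=1, col=10), (row=3, col=10)
  Distance 16: (row=0, col=10), (row=4, col=10)
  Distance 17: (row=0, col=9)
Total reachable: 88 (grid has 89 open cells total)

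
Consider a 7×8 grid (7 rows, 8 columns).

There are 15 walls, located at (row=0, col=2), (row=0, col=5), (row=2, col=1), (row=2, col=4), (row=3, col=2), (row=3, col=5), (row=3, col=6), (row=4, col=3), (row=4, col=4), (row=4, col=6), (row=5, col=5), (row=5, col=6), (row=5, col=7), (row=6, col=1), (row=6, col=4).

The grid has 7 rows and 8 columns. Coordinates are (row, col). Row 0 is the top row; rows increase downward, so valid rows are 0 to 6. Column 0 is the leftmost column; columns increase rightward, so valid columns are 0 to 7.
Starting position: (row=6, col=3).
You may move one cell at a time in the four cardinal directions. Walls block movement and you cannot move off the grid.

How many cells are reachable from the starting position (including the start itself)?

BFS flood-fill from (row=6, col=3):
  Distance 0: (row=6, col=3)
  Distance 1: (row=5, col=3), (row=6, col=2)
  Distance 2: (row=5, col=2), (row=5, col=4)
  Distance 3: (row=4, col=2), (row=5, col=1)
  Distance 4: (row=4, col=1), (row=5, col=0)
  Distance 5: (row=3, col=1), (row=4, col=0), (row=6, col=0)
  Distance 6: (row=3, col=0)
  Distance 7: (row=2, col=0)
  Distance 8: (row=1, col=0)
  Distance 9: (row=0, col=0), (row=1, col=1)
  Distance 10: (row=0, col=1), (row=1, col=2)
  Distance 11: (row=1, col=3), (row=2, col=2)
  Distance 12: (row=0, col=3), (row=1, col=4), (row=2, col=3)
  Distance 13: (row=0, col=4), (row=1, col=5), (row=3, col=3)
  Distance 14: (row=1, col=6), (row=2, col=5), (row=3, col=4)
  Distance 15: (row=0, col=6), (row=1, col=7), (row=2, col=6)
  Distance 16: (row=0, col=7), (row=2, col=7)
  Distance 17: (row=3, col=7)
  Distance 18: (row=4, col=7)
Total reachable: 37 (grid has 41 open cells total)

Answer: Reachable cells: 37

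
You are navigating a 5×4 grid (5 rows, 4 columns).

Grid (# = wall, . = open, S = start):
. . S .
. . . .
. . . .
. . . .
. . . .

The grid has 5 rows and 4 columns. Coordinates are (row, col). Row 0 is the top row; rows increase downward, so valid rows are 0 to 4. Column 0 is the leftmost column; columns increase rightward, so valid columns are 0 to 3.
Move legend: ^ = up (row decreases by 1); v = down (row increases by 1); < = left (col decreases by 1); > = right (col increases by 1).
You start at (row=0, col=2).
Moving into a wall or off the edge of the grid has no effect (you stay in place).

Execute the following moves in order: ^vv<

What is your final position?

Start: (row=0, col=2)
  ^ (up): blocked, stay at (row=0, col=2)
  v (down): (row=0, col=2) -> (row=1, col=2)
  v (down): (row=1, col=2) -> (row=2, col=2)
  < (left): (row=2, col=2) -> (row=2, col=1)
Final: (row=2, col=1)

Answer: Final position: (row=2, col=1)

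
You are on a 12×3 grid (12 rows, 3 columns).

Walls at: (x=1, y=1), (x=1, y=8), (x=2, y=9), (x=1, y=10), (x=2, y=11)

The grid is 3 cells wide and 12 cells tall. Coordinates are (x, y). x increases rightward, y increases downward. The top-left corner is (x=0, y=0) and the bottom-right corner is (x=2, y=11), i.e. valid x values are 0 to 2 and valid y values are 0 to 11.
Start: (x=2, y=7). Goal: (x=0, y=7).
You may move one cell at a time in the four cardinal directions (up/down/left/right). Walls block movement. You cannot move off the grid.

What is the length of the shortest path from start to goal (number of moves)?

Answer: Shortest path length: 2

Derivation:
BFS from (x=2, y=7) until reaching (x=0, y=7):
  Distance 0: (x=2, y=7)
  Distance 1: (x=2, y=6), (x=1, y=7), (x=2, y=8)
  Distance 2: (x=2, y=5), (x=1, y=6), (x=0, y=7)  <- goal reached here
One shortest path (2 moves): (x=2, y=7) -> (x=1, y=7) -> (x=0, y=7)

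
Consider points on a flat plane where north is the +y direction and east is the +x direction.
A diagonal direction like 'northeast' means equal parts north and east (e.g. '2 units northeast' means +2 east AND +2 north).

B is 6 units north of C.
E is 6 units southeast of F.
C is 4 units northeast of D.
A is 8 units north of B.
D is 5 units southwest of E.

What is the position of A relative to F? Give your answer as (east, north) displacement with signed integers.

Place F at the origin (east=0, north=0).
  E is 6 units southeast of F: delta (east=+6, north=-6); E at (east=6, north=-6).
  D is 5 units southwest of E: delta (east=-5, north=-5); D at (east=1, north=-11).
  C is 4 units northeast of D: delta (east=+4, north=+4); C at (east=5, north=-7).
  B is 6 units north of C: delta (east=+0, north=+6); B at (east=5, north=-1).
  A is 8 units north of B: delta (east=+0, north=+8); A at (east=5, north=7).
Therefore A relative to F: (east=5, north=7).

Answer: A is at (east=5, north=7) relative to F.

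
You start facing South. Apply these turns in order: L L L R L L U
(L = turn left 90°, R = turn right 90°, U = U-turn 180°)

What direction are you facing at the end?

Answer: Final heading: North

Derivation:
Start: South
  L (left (90° counter-clockwise)) -> East
  L (left (90° counter-clockwise)) -> North
  L (left (90° counter-clockwise)) -> West
  R (right (90° clockwise)) -> North
  L (left (90° counter-clockwise)) -> West
  L (left (90° counter-clockwise)) -> South
  U (U-turn (180°)) -> North
Final: North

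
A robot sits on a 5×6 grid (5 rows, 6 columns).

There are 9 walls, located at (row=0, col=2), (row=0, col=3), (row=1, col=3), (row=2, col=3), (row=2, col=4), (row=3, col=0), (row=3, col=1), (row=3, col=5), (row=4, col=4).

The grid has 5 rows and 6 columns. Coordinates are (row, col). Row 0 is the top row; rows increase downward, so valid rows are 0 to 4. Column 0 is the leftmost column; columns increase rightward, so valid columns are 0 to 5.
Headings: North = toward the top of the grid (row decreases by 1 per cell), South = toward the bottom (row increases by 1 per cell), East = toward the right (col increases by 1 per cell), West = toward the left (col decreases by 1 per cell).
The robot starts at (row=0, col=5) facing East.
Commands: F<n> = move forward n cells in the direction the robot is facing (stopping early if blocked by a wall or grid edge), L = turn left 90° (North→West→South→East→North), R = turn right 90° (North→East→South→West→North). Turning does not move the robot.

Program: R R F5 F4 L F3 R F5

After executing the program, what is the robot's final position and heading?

Start: (row=0, col=5), facing East
  R: turn right, now facing South
  R: turn right, now facing West
  F5: move forward 1/5 (blocked), now at (row=0, col=4)
  F4: move forward 0/4 (blocked), now at (row=0, col=4)
  L: turn left, now facing South
  F3: move forward 1/3 (blocked), now at (row=1, col=4)
  R: turn right, now facing West
  F5: move forward 0/5 (blocked), now at (row=1, col=4)
Final: (row=1, col=4), facing West

Answer: Final position: (row=1, col=4), facing West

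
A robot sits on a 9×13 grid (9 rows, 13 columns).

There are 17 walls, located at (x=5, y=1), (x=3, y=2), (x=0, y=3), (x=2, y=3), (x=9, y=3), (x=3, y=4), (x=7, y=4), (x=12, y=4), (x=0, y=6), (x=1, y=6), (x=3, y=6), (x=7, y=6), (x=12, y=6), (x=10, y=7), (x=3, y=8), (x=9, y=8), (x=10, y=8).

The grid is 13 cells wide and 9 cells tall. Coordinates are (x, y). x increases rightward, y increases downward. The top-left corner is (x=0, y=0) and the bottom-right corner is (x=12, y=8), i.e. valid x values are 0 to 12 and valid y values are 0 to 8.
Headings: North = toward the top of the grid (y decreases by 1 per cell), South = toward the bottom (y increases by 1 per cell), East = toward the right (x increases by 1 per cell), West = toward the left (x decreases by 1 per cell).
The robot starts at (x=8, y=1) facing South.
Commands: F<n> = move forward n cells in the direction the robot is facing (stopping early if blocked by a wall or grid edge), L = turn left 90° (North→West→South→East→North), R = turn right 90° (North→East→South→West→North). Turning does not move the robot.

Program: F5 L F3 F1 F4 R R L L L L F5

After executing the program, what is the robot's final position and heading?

Answer: Final position: (x=8, y=6), facing West

Derivation:
Start: (x=8, y=1), facing South
  F5: move forward 5, now at (x=8, y=6)
  L: turn left, now facing East
  F3: move forward 3, now at (x=11, y=6)
  F1: move forward 0/1 (blocked), now at (x=11, y=6)
  F4: move forward 0/4 (blocked), now at (x=11, y=6)
  R: turn right, now facing South
  R: turn right, now facing West
  L: turn left, now facing South
  L: turn left, now facing East
  L: turn left, now facing North
  L: turn left, now facing West
  F5: move forward 3/5 (blocked), now at (x=8, y=6)
Final: (x=8, y=6), facing West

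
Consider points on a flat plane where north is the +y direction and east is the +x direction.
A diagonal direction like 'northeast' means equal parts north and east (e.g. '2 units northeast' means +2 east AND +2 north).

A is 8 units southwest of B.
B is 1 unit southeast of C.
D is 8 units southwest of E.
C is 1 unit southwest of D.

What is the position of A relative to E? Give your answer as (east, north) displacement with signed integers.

Answer: A is at (east=-16, north=-18) relative to E.

Derivation:
Place E at the origin (east=0, north=0).
  D is 8 units southwest of E: delta (east=-8, north=-8); D at (east=-8, north=-8).
  C is 1 unit southwest of D: delta (east=-1, north=-1); C at (east=-9, north=-9).
  B is 1 unit southeast of C: delta (east=+1, north=-1); B at (east=-8, north=-10).
  A is 8 units southwest of B: delta (east=-8, north=-8); A at (east=-16, north=-18).
Therefore A relative to E: (east=-16, north=-18).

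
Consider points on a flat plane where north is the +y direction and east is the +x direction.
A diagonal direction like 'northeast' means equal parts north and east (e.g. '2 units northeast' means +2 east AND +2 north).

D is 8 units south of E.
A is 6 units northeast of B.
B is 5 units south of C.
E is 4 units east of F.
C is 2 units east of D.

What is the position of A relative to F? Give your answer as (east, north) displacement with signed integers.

Answer: A is at (east=12, north=-7) relative to F.

Derivation:
Place F at the origin (east=0, north=0).
  E is 4 units east of F: delta (east=+4, north=+0); E at (east=4, north=0).
  D is 8 units south of E: delta (east=+0, north=-8); D at (east=4, north=-8).
  C is 2 units east of D: delta (east=+2, north=+0); C at (east=6, north=-8).
  B is 5 units south of C: delta (east=+0, north=-5); B at (east=6, north=-13).
  A is 6 units northeast of B: delta (east=+6, north=+6); A at (east=12, north=-7).
Therefore A relative to F: (east=12, north=-7).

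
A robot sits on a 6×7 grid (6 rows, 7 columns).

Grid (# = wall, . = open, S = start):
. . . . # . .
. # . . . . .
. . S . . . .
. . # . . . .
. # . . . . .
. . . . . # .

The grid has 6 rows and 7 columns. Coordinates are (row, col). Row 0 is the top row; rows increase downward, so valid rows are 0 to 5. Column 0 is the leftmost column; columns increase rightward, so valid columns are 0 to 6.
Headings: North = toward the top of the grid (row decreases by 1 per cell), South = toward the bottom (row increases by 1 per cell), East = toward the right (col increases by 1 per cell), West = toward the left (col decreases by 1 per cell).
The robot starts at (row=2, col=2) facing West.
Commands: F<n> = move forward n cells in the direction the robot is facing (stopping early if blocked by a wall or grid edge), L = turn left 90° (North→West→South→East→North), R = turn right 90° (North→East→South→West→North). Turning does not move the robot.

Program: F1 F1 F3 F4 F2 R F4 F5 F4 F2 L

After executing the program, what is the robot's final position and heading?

Answer: Final position: (row=0, col=0), facing West

Derivation:
Start: (row=2, col=2), facing West
  F1: move forward 1, now at (row=2, col=1)
  F1: move forward 1, now at (row=2, col=0)
  F3: move forward 0/3 (blocked), now at (row=2, col=0)
  F4: move forward 0/4 (blocked), now at (row=2, col=0)
  F2: move forward 0/2 (blocked), now at (row=2, col=0)
  R: turn right, now facing North
  F4: move forward 2/4 (blocked), now at (row=0, col=0)
  F5: move forward 0/5 (blocked), now at (row=0, col=0)
  F4: move forward 0/4 (blocked), now at (row=0, col=0)
  F2: move forward 0/2 (blocked), now at (row=0, col=0)
  L: turn left, now facing West
Final: (row=0, col=0), facing West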